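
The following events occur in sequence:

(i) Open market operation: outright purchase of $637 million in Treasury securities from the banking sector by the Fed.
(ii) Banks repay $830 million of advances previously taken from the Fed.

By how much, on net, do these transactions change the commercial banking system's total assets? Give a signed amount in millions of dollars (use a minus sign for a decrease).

-$830 million

Fed balance sheet:
  Assets:      Securities +$637M, Loans to banks −$830M
  Liabilities: Bank reserves −$193M
Commercial banking system:
  Assets:      Reserves at CB −$193M, Securities −$637M
  Liabilities: Borrowings from CB −$830M
Change in total bank assets = -$830 million.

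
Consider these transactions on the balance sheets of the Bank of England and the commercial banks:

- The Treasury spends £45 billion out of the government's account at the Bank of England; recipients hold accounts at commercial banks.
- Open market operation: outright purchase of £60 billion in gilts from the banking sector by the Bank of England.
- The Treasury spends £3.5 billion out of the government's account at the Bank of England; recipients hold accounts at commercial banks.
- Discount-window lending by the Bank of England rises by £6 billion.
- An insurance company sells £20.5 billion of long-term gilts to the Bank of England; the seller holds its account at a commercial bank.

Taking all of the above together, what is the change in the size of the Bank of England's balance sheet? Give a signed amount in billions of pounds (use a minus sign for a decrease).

+£86.5 billion

Government spending £45 billion: only the composition of liabilities changes → 0.
OMO purchase (from banks) £60 billion: a Bank of England asset is acquired → +£60B.
Government spending £3.5 billion: only the composition of liabilities changes → 0.
Discount-window loan £6 billion: a Bank of England asset is acquired → +£6B.
Asset purchase (from non-banks) £20.5 billion: a Bank of England asset is acquired → +£20.5B.
Net: 0 + 60 + 0 + 6 + 20.5 = +£86.5 billion.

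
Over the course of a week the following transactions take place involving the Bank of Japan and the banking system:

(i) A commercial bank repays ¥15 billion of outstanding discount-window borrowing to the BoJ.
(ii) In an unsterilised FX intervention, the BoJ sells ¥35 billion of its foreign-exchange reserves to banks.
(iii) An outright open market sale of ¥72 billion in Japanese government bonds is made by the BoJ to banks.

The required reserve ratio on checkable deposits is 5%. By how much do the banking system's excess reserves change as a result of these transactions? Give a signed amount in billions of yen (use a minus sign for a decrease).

-¥122 billion

Discount-window repayment ¥15 billion: reserves −¥15B, deposits 0.
FX sale ¥35 billion: reserves −¥35B, deposits 0.
OMO sale (to banks) ¥72 billion: reserves −¥72B, deposits 0.
Totals: Δreserves = −¥122B, Δdeposits = 0.
Δrequired reserves = 5% × 0 = 0.
Δexcess reserves = Δreserves − Δrequired = −¥122B − (0) = -¥122 billion.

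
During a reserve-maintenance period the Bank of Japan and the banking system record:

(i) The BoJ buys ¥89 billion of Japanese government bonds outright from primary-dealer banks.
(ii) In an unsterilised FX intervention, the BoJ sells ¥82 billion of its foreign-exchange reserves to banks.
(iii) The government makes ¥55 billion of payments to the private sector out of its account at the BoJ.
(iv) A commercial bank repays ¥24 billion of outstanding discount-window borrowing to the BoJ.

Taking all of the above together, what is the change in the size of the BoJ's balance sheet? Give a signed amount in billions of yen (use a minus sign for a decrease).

-¥17 billion

OMO purchase (from banks) ¥89 billion: a BoJ asset is acquired → +¥89B.
FX sale ¥82 billion: a BoJ asset is shed → −¥82B.
Government spending ¥55 billion: only the composition of liabilities changes → 0.
Discount-window repayment ¥24 billion: a BoJ asset is shed → −¥24B.
Net: 89 − 82 + 0 − 24 = -¥17 billion.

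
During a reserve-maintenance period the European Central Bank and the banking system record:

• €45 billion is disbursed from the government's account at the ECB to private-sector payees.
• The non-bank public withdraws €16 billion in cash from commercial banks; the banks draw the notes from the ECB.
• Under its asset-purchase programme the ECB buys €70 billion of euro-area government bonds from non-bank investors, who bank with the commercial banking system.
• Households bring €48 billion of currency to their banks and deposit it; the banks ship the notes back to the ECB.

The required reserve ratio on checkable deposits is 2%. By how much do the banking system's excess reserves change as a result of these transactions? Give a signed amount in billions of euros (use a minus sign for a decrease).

+€144.06 billion

Government spending €45 billion: reserves +€45B, deposits +€45B.
Currency withdrawal €16 billion: reserves −€16B, deposits −€16B.
Asset purchase (from non-banks) €70 billion: reserves +€70B, deposits +€70B.
Currency deposit €48 billion: reserves +€48B, deposits +€48B.
Totals: Δreserves = +€147B, Δdeposits = +€147B.
Δrequired reserves = 2% × +€147B = +€2.94B.
Δexcess reserves = Δreserves − Δrequired = +€147B − (+€2.94B) = +€144.06 billion.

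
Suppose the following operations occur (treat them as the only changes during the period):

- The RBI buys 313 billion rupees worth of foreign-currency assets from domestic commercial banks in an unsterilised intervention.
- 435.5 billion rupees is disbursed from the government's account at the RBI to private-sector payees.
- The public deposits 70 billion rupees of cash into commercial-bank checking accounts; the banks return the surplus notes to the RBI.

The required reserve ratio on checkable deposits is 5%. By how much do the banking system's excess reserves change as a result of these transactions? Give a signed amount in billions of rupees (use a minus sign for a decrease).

FX purchase 313 billion rupees: reserves +313B, deposits 0.
Government spending 435.5 billion rupees: reserves +435.5B, deposits +435.5B.
Currency deposit 70 billion rupees: reserves +70B, deposits +70B.
Totals: Δreserves = +818.5B, Δdeposits = +505.5B.
Δrequired reserves = 5% × +505.5B = +25.275B.
Δexcess reserves = Δreserves − Δrequired = +818.5B − (+25.275B) = +793.225 billion.

+793.225 billion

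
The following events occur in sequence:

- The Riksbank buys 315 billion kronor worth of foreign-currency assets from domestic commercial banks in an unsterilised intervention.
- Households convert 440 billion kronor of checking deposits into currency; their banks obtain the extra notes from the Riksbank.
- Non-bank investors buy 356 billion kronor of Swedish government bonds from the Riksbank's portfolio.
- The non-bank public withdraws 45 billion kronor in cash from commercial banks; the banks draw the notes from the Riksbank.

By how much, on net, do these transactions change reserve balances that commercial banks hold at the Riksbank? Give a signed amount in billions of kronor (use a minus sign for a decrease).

Riksbank balance sheet:
  Assets:      Securities −356B, Foreign assets +315B
  Liabilities: Bank reserves −526B, Currency in circulation +485B
So the change in reserve balances that commercial banks hold at the Riksbank is -526 billion.

-526 billion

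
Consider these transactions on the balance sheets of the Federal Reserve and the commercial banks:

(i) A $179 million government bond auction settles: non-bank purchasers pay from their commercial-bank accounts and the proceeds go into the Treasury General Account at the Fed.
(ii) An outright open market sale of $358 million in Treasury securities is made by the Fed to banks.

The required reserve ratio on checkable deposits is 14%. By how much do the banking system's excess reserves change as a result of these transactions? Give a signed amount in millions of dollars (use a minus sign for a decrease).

Government account inflow $179 million: reserves −$179M, deposits −$179M.
OMO sale (to banks) $358 million: reserves −$358M, deposits 0.
Totals: Δreserves = −$537M, Δdeposits = −$179M.
Δrequired reserves = 14% × −$179M = −$25.06M.
Δexcess reserves = Δreserves − Δrequired = −$537M − (−$25.06M) = -$511.94 million.

-$511.94 million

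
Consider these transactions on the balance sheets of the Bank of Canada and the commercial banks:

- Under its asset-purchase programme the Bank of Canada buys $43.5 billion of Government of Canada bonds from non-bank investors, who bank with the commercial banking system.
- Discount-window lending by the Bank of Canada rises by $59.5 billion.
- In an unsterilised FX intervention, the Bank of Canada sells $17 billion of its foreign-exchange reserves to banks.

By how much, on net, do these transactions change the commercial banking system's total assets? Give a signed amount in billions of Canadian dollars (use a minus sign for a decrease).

+$103 billion

Asset purchase (from non-banks) $43.5 billion: bank balance sheets expand → +$43.5B.
Discount-window loan $59.5 billion: bank balance sheets expand → +$59.5B.
FX sale $17 billion: just an asset swap on bank balance sheets → 0.
Net: 43.5 + 59.5 + 0 = +$103 billion.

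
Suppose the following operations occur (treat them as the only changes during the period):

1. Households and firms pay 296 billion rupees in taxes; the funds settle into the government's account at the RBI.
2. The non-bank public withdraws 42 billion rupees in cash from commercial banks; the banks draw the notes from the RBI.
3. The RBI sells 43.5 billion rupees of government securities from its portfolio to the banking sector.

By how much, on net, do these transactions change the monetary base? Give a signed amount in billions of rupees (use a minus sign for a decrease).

-339.5 billion

RBI balance sheet:
  Assets:      Securities −43.5B
  Liabilities: Bank reserves −381.5B, Currency in circulation +42B, Government deposits +296B
Monetary base = currency + reserves: +42B + (−381.5B) = -339.5 billion.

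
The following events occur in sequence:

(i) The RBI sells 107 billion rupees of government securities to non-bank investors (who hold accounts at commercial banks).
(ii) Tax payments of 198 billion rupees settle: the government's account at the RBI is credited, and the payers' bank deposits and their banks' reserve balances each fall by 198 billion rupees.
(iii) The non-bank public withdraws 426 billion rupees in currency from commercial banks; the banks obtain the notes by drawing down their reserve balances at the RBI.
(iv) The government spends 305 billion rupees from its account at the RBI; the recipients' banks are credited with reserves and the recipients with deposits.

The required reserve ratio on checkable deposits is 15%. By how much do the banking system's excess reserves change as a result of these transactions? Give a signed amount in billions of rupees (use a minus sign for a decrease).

-362.1 billion

Asset sale (to non-banks) 107 billion rupees: reserves −107B, deposits −107B.
Government account inflow 198 billion rupees: reserves −198B, deposits −198B.
Currency withdrawal 426 billion rupees: reserves −426B, deposits −426B.
Government spending 305 billion rupees: reserves +305B, deposits +305B.
Totals: Δreserves = −426B, Δdeposits = −426B.
Δrequired reserves = 15% × −426B = −63.9B.
Δexcess reserves = Δreserves − Δrequired = −426B − (−63.9B) = -362.1 billion.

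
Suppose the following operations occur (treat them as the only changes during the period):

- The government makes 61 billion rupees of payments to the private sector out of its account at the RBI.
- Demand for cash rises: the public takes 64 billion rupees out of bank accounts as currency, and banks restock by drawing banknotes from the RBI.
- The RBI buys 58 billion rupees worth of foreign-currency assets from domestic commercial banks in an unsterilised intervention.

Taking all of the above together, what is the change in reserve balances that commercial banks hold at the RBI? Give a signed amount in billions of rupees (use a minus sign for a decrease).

RBI balance sheet:
  Assets:      Foreign assets +58B
  Liabilities: Bank reserves +55B, Currency in circulation +64B, Government deposits −61B
Commercial banking system:
  Assets:      Reserves at CB +55B, Foreign assets −58B
  Liabilities: Checkable deposits −3B
So the change in reserve balances that commercial banks hold at the RBI is +55 billion.

+55 billion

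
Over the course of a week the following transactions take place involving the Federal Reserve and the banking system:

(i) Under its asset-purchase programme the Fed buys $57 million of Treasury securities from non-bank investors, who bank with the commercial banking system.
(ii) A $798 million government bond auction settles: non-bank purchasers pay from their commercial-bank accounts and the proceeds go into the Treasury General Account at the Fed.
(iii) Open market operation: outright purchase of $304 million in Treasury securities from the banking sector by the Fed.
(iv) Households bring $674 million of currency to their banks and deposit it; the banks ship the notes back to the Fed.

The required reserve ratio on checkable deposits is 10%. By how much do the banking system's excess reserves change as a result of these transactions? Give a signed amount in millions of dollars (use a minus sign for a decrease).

+$243.7 million

Asset purchase (from non-banks) $57 million: reserves +$57M, deposits +$57M.
Government account inflow $798 million: reserves −$798M, deposits −$798M.
OMO purchase (from banks) $304 million: reserves +$304M, deposits 0.
Currency deposit $674 million: reserves +$674M, deposits +$674M.
Totals: Δreserves = +$237M, Δdeposits = −$67M.
Δrequired reserves = 10% × −$67M = −$6.7M.
Δexcess reserves = Δreserves − Δrequired = +$237M − (−$6.7M) = +$243.7 million.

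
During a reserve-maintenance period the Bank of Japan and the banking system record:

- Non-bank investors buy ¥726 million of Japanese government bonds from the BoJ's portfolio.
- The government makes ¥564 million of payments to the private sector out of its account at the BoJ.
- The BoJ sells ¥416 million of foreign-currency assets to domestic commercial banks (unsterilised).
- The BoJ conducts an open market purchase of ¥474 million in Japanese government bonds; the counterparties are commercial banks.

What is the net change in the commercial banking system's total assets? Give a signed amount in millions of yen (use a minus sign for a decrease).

BoJ balance sheet:
  Assets:      Securities −¥252M, Foreign assets −¥416M
  Liabilities: Bank reserves −¥104M, Government deposits −¥564M
Commercial banking system:
  Assets:      Reserves at CB −¥104M, Securities −¥474M, Foreign assets +¥416M
  Liabilities: Checkable deposits −¥162M
Change in total bank assets = -¥162 million.

-¥162 million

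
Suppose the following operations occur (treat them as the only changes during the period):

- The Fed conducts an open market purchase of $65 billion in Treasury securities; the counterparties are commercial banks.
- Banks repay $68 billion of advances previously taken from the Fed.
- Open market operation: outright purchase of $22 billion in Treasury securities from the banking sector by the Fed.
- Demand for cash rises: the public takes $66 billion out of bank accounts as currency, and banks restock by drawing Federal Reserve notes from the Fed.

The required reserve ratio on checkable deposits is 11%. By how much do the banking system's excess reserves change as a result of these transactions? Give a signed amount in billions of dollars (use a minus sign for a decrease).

OMO purchase (from banks) $65 billion: reserves +$65B, deposits 0.
Discount-window repayment $68 billion: reserves −$68B, deposits 0.
OMO purchase (from banks) $22 billion: reserves +$22B, deposits 0.
Currency withdrawal $66 billion: reserves −$66B, deposits −$66B.
Totals: Δreserves = −$47B, Δdeposits = −$66B.
Δrequired reserves = 11% × −$66B = −$7.26B.
Δexcess reserves = Δreserves − Δrequired = −$47B − (−$7.26B) = -$39.74 billion.

-$39.74 billion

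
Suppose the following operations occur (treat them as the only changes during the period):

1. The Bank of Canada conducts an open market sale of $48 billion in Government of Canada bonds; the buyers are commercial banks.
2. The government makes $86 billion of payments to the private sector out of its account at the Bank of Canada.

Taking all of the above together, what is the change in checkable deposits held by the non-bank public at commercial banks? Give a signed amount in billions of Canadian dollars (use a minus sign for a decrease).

Bank of Canada balance sheet:
  Assets:      Securities −$48B
  Liabilities: Bank reserves +$38B, Government deposits −$86B
Commercial banking system:
  Assets:      Reserves at CB +$38B, Securities +$48B
  Liabilities: Checkable deposits +$86B
So the change in checkable deposits held by the non-bank public at commercial banks is +$86 billion.

+$86 billion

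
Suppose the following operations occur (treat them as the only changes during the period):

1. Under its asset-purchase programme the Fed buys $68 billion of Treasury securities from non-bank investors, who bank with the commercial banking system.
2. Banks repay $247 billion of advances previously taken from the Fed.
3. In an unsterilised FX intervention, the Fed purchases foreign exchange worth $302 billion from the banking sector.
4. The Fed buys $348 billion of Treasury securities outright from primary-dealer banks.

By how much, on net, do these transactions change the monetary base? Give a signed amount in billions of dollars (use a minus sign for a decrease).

+$471 billion

Fed balance sheet:
  Assets:      Securities +$416B, Loans to banks −$247B, Foreign assets +$302B
  Liabilities: Bank reserves +$471B
Monetary base = currency + reserves: 0 + (+$471B) = +$471 billion.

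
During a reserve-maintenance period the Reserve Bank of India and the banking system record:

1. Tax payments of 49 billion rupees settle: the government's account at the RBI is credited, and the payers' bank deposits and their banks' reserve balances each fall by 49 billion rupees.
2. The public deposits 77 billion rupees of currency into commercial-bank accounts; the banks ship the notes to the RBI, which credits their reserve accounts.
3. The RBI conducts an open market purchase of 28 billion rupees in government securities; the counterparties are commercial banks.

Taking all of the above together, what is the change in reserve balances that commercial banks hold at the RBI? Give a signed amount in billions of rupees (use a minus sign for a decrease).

RBI balance sheet:
  Assets:      Securities +28B
  Liabilities: Bank reserves +56B, Currency in circulation −77B, Government deposits +49B
Commercial banking system:
  Assets:      Reserves at CB +56B, Securities −28B
  Liabilities: Checkable deposits +28B
So the change in reserve balances that commercial banks hold at the RBI is +56 billion.

+56 billion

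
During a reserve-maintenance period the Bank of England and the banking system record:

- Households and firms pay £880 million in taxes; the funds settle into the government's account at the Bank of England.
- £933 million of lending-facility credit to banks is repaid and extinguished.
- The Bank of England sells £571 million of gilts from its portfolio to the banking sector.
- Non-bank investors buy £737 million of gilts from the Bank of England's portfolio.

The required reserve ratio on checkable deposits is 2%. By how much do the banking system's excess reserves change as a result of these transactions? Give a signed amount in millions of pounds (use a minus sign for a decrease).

-£3088.66 million

Government account inflow £880 million: reserves −£880M, deposits −£880M.
Discount-window repayment £933 million: reserves −£933M, deposits 0.
OMO sale (to banks) £571 million: reserves −£571M, deposits 0.
Asset sale (to non-banks) £737 million: reserves −£737M, deposits −£737M.
Totals: Δreserves = −£3121M, Δdeposits = −£1617M.
Δrequired reserves = 2% × −£1617M = −£32.34M.
Δexcess reserves = Δreserves − Δrequired = −£3121M − (−£32.34M) = -£3088.66 million.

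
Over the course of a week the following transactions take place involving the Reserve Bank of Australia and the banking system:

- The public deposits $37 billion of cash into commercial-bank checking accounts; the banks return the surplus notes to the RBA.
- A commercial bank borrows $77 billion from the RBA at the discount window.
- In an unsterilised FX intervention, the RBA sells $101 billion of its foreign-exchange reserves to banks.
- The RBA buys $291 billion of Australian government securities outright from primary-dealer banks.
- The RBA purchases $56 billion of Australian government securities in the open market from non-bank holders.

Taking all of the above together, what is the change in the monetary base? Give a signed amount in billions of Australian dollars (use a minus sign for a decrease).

RBA balance sheet:
  Assets:      Securities +$347B, Loans to banks +$77B, Foreign assets −$101B
  Liabilities: Bank reserves +$360B, Currency in circulation −$37B
Monetary base = currency + reserves: −$37B + (+$360B) = +$323 billion.

+$323 billion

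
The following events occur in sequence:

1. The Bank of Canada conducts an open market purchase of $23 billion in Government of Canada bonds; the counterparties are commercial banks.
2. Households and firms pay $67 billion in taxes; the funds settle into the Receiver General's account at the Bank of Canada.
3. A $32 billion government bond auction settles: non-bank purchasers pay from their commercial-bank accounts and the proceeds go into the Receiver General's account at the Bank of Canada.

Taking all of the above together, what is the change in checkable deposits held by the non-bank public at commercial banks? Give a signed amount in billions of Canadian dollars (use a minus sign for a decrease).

-$99 billion

OMO purchase (from banks) $23 billion: the counterparty is a bank, so public deposits are unchanged → 0.
Government account inflow $67 billion: non-bank counterparties' bank balances fall → −$67B.
Government account inflow $32 billion: non-bank counterparties' bank balances fall → −$32B.
Net: 0 − 67 − 32 = -$99 billion.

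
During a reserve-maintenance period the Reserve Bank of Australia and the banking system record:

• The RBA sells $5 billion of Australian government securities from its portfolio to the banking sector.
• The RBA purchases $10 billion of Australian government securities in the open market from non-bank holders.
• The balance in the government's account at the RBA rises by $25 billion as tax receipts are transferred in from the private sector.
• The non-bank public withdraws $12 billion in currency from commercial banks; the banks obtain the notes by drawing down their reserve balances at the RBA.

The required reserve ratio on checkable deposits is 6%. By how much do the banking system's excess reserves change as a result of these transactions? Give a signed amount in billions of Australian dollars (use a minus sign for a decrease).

OMO sale (to banks) $5 billion: reserves −$5B, deposits 0.
Asset purchase (from non-banks) $10 billion: reserves +$10B, deposits +$10B.
Government account inflow $25 billion: reserves −$25B, deposits −$25B.
Currency withdrawal $12 billion: reserves −$12B, deposits −$12B.
Totals: Δreserves = −$32B, Δdeposits = −$27B.
Δrequired reserves = 6% × −$27B = −$1.62B.
Δexcess reserves = Δreserves − Δrequired = −$32B − (−$1.62B) = -$30.38 billion.

-$30.38 billion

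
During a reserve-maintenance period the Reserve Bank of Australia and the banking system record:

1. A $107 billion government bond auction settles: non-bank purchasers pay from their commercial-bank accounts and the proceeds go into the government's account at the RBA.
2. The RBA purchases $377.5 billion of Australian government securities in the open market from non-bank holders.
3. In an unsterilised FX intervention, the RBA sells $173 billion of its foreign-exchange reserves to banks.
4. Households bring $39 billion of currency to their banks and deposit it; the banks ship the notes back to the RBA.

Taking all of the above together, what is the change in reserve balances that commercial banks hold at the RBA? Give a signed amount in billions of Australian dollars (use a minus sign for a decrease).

Government account inflow $107 billion: funds move from bank reserves into the government account → −$107B.
Asset purchase (from non-banks) $377.5 billion: the RBA pays by crediting reserve accounts → +$377.5B.
FX sale $173 billion: the buying banks pay out of their reserve balances → −$173B.
Currency deposit $39 billion: returned notes are swapped for reserve credit → +$39B.
Net: −107 + 377.5 − 173 + 39 = +$136.5 billion.

+$136.5 billion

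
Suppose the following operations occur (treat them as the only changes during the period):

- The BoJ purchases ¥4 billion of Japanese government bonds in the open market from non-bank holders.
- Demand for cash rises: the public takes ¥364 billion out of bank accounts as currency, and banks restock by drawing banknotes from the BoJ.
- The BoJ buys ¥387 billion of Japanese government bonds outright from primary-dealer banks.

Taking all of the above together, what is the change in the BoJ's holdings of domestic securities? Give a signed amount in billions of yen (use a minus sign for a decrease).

+¥391 billion

Asset purchase (from non-banks) ¥4 billion: securities added to the BoJ's portfolio → +¥4B.
Currency withdrawal ¥364 billion: the BoJ's securities portfolio is untouched → 0.
OMO purchase (from banks) ¥387 billion: securities added to the BoJ's portfolio → +¥387B.
Net: 4 + 0 + 387 = +¥391 billion.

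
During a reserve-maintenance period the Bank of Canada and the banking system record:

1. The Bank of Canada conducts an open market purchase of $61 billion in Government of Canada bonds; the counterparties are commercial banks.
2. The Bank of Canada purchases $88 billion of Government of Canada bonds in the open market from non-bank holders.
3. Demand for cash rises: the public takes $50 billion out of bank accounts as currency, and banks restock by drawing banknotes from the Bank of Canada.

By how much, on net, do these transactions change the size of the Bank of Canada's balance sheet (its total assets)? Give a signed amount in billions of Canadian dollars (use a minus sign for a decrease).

+$149 billion

OMO purchase (from banks) $61 billion: a Bank of Canada asset is acquired → +$61B.
Asset purchase (from non-banks) $88 billion: a Bank of Canada asset is acquired → +$88B.
Currency withdrawal $50 billion: only the composition of liabilities changes → 0.
Net: 61 + 88 + 0 = +$149 billion.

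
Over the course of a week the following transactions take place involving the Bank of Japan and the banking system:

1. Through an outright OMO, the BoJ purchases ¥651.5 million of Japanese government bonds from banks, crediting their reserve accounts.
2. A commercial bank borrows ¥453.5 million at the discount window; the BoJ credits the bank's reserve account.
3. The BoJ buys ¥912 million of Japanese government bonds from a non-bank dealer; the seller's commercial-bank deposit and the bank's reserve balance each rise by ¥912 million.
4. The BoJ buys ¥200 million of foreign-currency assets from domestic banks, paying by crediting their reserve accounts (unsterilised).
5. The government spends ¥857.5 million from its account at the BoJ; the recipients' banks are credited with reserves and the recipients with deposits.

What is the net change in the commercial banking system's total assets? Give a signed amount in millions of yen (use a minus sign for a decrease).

+¥2223 million

OMO purchase (from banks) ¥651.5 million: just an asset swap on bank balance sheets → 0.
Discount-window loan ¥453.5 million: bank balance sheets expand → +¥453.5M.
Asset purchase (from non-banks) ¥912 million: bank balance sheets expand → +¥912M.
FX purchase ¥200 million: just an asset swap on bank balance sheets → 0.
Government spending ¥857.5 million: bank balance sheets expand → +¥857.5M.
Net: 0 + 453.5 + 912 + 0 + 857.5 = +¥2223 million.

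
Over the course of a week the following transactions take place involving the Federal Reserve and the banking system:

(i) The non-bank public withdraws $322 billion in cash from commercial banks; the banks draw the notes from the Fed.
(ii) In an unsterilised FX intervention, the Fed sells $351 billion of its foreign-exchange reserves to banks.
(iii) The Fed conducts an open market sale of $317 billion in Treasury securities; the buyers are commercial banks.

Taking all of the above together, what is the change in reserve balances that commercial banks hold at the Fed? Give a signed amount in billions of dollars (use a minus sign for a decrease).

Currency withdrawal $322 billion: banks swap reserves for currency → −$322B.
FX sale $351 billion: the buying banks pay out of their reserve balances → −$351B.
OMO sale (to banks) $317 billion: the buying banks pay out of their reserve balances → −$317B.
Net: −322 − 351 − 317 = -$990 billion.

-$990 billion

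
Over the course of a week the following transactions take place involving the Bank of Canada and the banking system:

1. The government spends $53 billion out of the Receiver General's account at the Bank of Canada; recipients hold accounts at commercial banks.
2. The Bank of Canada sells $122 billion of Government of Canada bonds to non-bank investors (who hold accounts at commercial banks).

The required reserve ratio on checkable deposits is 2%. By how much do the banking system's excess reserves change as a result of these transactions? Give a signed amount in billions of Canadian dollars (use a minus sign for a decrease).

Government spending $53 billion: reserves +$53B, deposits +$53B.
Asset sale (to non-banks) $122 billion: reserves −$122B, deposits −$122B.
Totals: Δreserves = −$69B, Δdeposits = −$69B.
Δrequired reserves = 2% × −$69B = −$1.38B.
Δexcess reserves = Δreserves − Δrequired = −$69B − (−$1.38B) = -$67.62 billion.

-$67.62 billion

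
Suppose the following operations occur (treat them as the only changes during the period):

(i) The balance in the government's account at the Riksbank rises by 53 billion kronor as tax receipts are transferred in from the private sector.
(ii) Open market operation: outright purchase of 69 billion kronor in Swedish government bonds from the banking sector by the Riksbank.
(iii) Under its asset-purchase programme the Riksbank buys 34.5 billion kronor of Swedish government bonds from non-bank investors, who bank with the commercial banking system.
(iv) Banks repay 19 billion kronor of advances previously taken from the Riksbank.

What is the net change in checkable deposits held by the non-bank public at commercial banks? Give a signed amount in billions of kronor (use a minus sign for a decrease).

Riksbank balance sheet:
  Assets:      Securities +103.5B, Loans to banks −19B
  Liabilities: Bank reserves +31.5B, Government deposits +53B
Commercial banking system:
  Assets:      Reserves at CB +31.5B, Securities −69B
  Liabilities: Checkable deposits −18.5B, Borrowings from CB −19B
So the change in checkable deposits held by the non-bank public at commercial banks is -18.5 billion.

-18.5 billion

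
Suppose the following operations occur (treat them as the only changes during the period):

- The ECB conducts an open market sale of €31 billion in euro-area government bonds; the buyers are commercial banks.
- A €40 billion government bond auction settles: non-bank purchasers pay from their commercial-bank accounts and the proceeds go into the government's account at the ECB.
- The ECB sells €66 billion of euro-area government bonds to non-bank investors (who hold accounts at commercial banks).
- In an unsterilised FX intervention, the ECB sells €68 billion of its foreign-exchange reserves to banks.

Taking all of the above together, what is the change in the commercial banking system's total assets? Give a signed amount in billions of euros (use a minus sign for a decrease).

-€106 billion

OMO sale (to banks) €31 billion: just an asset swap on bank balance sheets → 0.
Government account inflow €40 billion: bank balance sheets shrink → −€40B.
Asset sale (to non-banks) €66 billion: bank balance sheets shrink → −€66B.
FX sale €68 billion: just an asset swap on bank balance sheets → 0.
Net: 0 − 40 − 66 + 0 = -€106 billion.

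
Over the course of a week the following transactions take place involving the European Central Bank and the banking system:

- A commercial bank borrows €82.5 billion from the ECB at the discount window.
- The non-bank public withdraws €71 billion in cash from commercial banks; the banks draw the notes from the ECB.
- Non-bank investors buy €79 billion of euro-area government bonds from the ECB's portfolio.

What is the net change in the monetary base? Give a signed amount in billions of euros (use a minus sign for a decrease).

+€3.5 billion

ECB balance sheet:
  Assets:      Securities −€79B, Loans to banks +€82.5B
  Liabilities: Bank reserves −€67.5B, Currency in circulation +€71B
Commercial banking system:
  Assets:      Reserves at CB −€67.5B
  Liabilities: Checkable deposits −€150B, Borrowings from CB +€82.5B
Monetary base = currency + reserves: +€71B + (−€67.5B) = +€3.5 billion.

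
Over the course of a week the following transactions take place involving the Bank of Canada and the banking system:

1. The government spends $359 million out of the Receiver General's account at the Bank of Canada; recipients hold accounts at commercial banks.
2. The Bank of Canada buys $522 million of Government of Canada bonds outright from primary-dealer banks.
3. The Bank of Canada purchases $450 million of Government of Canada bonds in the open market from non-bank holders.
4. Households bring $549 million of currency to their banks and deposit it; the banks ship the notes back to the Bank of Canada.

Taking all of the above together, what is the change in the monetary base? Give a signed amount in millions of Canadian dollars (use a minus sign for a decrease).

Bank of Canada balance sheet:
  Assets:      Securities +$972M
  Liabilities: Bank reserves +$1880M, Currency in circulation −$549M, Government deposits −$359M
Monetary base = currency + reserves: −$549M + (+$1880M) = +$1331 million.

+$1331 million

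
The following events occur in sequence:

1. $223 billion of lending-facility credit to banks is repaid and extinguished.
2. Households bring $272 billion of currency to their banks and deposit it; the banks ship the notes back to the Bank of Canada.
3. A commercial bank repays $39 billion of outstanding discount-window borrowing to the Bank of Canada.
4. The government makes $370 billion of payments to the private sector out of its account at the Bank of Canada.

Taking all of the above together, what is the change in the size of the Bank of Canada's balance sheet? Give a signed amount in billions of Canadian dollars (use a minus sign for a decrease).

-$262 billion

Discount-window repayment $223 billion: a Bank of Canada asset is shed → −$223B.
Currency deposit $272 billion: only the composition of liabilities changes → 0.
Discount-window repayment $39 billion: a Bank of Canada asset is shed → −$39B.
Government spending $370 billion: only the composition of liabilities changes → 0.
Net: −223 + 0 − 39 + 0 = -$262 billion.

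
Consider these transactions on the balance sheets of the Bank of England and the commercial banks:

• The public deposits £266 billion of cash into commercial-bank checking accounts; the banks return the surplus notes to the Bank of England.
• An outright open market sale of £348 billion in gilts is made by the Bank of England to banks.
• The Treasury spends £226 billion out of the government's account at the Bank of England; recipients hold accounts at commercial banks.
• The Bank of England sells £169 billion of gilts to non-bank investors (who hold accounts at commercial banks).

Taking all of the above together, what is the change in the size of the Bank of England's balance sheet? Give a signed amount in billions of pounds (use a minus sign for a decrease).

-£517 billion

Bank of England balance sheet:
  Assets:      Securities −£517B
  Liabilities: Bank reserves −£25B, Currency in circulation −£266B, Government deposits −£226B
Commercial banking system:
  Assets:      Reserves at CB −£25B, Securities +£348B
  Liabilities: Checkable deposits +£323B
Change in total Bank of England assets = -£517 billion.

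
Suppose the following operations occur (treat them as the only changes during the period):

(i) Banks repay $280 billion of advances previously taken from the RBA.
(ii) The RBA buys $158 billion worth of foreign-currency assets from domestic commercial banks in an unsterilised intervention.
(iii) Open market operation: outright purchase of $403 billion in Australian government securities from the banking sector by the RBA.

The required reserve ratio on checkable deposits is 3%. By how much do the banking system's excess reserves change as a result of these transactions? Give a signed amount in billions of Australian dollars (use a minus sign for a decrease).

Discount-window repayment $280 billion: reserves −$280B, deposits 0.
FX purchase $158 billion: reserves +$158B, deposits 0.
OMO purchase (from banks) $403 billion: reserves +$403B, deposits 0.
Totals: Δreserves = +$281B, Δdeposits = 0.
Δrequired reserves = 3% × 0 = 0.
Δexcess reserves = Δreserves − Δrequired = +$281B − (0) = +$281 billion.

+$281 billion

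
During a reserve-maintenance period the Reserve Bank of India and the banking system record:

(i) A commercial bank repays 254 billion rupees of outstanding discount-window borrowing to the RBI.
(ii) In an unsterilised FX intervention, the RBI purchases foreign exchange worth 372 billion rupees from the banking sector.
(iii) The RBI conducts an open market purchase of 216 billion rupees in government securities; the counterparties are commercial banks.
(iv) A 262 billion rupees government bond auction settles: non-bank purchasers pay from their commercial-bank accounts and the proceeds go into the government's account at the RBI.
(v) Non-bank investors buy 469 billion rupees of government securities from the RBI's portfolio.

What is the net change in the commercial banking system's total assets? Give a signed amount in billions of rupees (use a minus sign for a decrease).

Discount-window repayment 254 billion rupees: bank balance sheets shrink → −254B.
FX purchase 372 billion rupees: just an asset swap on bank balance sheets → 0.
OMO purchase (from banks) 216 billion rupees: just an asset swap on bank balance sheets → 0.
Government account inflow 262 billion rupees: bank balance sheets shrink → −262B.
Asset sale (to non-banks) 469 billion rupees: bank balance sheets shrink → −469B.
Net: −254 + 0 + 0 − 262 − 469 = -985 billion.

-985 billion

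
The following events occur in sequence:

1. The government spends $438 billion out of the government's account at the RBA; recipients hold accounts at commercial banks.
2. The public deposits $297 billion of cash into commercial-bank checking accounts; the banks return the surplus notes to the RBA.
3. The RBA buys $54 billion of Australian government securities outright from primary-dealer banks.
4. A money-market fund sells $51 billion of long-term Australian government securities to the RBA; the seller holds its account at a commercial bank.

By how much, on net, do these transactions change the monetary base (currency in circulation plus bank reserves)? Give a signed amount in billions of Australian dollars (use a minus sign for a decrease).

RBA balance sheet:
  Assets:      Securities +$105B
  Liabilities: Bank reserves +$840B, Currency in circulation −$297B, Government deposits −$438B
Monetary base = currency + reserves: −$297B + (+$840B) = +$543 billion.

+$543 billion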